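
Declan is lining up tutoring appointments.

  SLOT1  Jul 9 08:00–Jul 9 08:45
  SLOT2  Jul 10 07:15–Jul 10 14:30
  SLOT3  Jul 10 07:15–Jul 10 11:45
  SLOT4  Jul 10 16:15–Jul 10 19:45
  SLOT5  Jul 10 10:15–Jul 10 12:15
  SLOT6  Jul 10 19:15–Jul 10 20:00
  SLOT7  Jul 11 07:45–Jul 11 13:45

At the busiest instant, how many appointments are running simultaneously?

3

Sweep the timeline, counting +1 at each start and −1 at each end (ends before starts at a tie):
Jul 9 08:00 start SLOT1 → 1
Jul 9 08:45 end SLOT1 → 0
Jul 10 07:15 start SLOT2 → 1
Jul 10 07:15 start SLOT3 → 2
Jul 10 10:15 start SLOT5 → 3
Jul 10 11:45 end SLOT3 → 2
Jul 10 12:15 end SLOT5 → 1
Jul 10 14:30 end SLOT2 → 0
Jul 10 16:15 start SLOT4 → 1
Jul 10 19:15 start SLOT6 → 2
Jul 10 19:45 end SLOT4 → 1
Jul 10 20:00 end SLOT6 → 0
Jul 11 07:45 start SLOT7 → 1
Jul 11 13:45 end SLOT7 → 0
Peak is 3, at Jul 10 10:15 (SLOT2, SLOT3, SLOT5).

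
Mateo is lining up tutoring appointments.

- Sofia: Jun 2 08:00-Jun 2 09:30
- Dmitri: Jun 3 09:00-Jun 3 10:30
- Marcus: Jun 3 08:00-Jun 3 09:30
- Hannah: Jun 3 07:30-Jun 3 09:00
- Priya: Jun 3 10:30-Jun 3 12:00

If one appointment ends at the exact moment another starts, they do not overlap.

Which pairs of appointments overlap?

Sorted by start: Sofia, Hannah, Marcus, Dmitri, Priya.
Hannah starts after Sofia ends, so nothing later overlaps Sofia either.
Marcus starts before Hannah ends → Hannah and Marcus overlap.
Dmitri starts exactly when Hannah ends (back-to-back, no overlap), so nothing later overlaps Hannah either.
Dmitri starts before Marcus ends → Marcus and Dmitri overlap.
Priya starts after Marcus ends.
Priya starts exactly when Dmitri ends (back-to-back, no overlap).

Dmitri & Marcus, Hannah & Marcus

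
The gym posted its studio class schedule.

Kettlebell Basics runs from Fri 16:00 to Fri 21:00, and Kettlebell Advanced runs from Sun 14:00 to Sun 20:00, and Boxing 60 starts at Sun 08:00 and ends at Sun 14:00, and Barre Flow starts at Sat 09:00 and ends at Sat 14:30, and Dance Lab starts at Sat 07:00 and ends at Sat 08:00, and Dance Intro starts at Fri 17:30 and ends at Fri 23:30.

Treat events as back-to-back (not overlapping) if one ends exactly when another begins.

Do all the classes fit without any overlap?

Sorted by start: Kettlebell Basics, Dance Intro, Dance Lab, Barre Flow, Boxing 60, Kettlebell Advanced.
Dance Intro starts before Kettlebell Basics ends → Kettlebell Basics and Dance Intro overlap.
That's a conflict, so the schedule is not conflict-free.

No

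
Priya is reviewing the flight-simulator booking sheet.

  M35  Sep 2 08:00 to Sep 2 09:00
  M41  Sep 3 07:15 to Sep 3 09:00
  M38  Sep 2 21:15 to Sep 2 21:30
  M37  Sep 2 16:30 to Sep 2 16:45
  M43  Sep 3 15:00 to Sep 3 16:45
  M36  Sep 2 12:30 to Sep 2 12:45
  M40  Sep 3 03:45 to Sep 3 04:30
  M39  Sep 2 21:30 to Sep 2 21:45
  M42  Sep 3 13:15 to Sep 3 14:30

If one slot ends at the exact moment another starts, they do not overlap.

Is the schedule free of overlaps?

Sorted by start: M35, M36, M37, M38, M39, M40, M41, M42, M43.
M36 starts after M35 ends — done with M35.
M37 starts after M36 ends — done with M36.
M38 starts after M37 ends — done with M37.
M39 starts exactly when M38 ends (back-to-back, no overlap) — done with M38.
M40 starts after M39 ends — done with M39.
M41 starts after M40 ends — done with M40.
M42 starts after M41 ends — done with M41.
M43 starts after M42 ends.
Every pair is clear; the schedule has no overlaps.

Yes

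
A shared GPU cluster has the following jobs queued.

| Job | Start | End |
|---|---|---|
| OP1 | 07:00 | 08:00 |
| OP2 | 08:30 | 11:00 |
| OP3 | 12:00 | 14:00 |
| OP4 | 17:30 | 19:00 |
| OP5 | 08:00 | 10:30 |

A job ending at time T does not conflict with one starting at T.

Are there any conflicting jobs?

Yes

Sorted by start: OP1, OP5, OP2, OP3, OP4.
OP5 starts exactly when OP1 ends (back-to-back, no overlap), so nothing later overlaps OP1 either.
OP2 starts before OP5 ends → OP5 and OP2 overlap.
That's a conflict, so the schedule is not conflict-free.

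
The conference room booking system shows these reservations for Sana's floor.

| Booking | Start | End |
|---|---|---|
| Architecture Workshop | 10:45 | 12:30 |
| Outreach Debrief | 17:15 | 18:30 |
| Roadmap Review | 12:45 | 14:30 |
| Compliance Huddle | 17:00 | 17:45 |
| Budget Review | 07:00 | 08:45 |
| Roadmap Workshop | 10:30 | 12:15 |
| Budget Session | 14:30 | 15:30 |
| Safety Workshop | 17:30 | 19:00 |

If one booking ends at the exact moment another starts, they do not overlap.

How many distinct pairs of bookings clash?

4

Sorted by start: Budget Review, Roadmap Workshop, Architecture Workshop, Roadmap Review, Budget Session, Compliance Huddle, Outreach Debrief, Safety Workshop.
Roadmap Workshop starts after Budget Review ends — done with Budget Review.
Architecture Workshop starts before Roadmap Workshop ends → Roadmap Workshop and Architecture Workshop overlap.
Roadmap Review starts after Roadmap Workshop ends — done with Roadmap Workshop.
Roadmap Review starts after Architecture Workshop ends — done with Architecture Workshop.
Budget Session starts exactly when Roadmap Review ends (back-to-back, no overlap) — done with Roadmap Review.
Compliance Huddle starts after Budget Session ends — done with Budget Session.
Outreach Debrief starts before Compliance Huddle ends → Compliance Huddle and Outreach Debrief overlap.
Safety Workshop starts before Compliance Huddle ends → Compliance Huddle and Safety Workshop overlap.
Safety Workshop starts before Outreach Debrief ends → Outreach Debrief and Safety Workshop overlap.
Overlapping pairs: Architecture Workshop & Roadmap Workshop, Compliance Huddle & Outreach Debrief, Compliance Huddle & Safety Workshop, Outreach Debrief & Safety Workshop — 4 in total.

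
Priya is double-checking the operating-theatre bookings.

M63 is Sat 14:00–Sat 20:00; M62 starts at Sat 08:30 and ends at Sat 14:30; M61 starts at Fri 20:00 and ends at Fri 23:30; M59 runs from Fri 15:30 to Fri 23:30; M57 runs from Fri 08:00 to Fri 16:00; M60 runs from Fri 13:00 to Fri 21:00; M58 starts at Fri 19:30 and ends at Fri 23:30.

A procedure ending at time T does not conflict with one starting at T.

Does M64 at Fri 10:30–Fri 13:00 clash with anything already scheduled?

Yes — it overlaps M57

M57: starts Fri 08:00 before M64 ends Fri 13:00, and ends Fri 16:00 after M64 starts Fri 10:30 → overlap.
M60: starts Fri 13:00 at or after M64 ends Fri 13:00 → clear.
M59: starts Fri 15:30 at or after M64 ends Fri 13:00 → clear.
M58: starts Fri 19:30 at or after M64 ends Fri 13:00 → clear.
M61: starts Fri 20:00 at or after M64 ends Fri 13:00 → clear.
M62: starts Sat 08:30 at or after M64 ends Fri 13:00 → clear.
M63: starts Sat 14:00 at or after M64 ends Fri 13:00 → clear.
M64 overlaps M57.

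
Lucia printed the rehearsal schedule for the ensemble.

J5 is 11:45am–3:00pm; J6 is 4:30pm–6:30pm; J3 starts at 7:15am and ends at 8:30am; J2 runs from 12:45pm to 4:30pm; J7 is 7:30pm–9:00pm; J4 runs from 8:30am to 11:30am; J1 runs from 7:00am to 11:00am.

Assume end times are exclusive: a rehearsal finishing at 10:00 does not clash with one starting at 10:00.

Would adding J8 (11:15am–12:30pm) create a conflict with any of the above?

Yes — it overlaps J4, J5

J1: ends 11:00am at or before J8 starts 11:15am → clear.
J3: ends 8:30am at or before J8 starts 11:15am → clear.
J4: starts 8:30am before J8 ends 12:30pm, and ends 11:30am after J8 starts 11:15am → overlap.
J5: starts 11:45am before J8 ends 12:30pm, and ends 3:00pm after J8 starts 11:15am → overlap.
J2: starts 12:45pm at or after J8 ends 12:30pm → clear.
J6: starts 4:30pm at or after J8 ends 12:30pm → clear.
J7: starts 7:30pm at or after J8 ends 12:30pm → clear.
J8 overlaps J4, J5.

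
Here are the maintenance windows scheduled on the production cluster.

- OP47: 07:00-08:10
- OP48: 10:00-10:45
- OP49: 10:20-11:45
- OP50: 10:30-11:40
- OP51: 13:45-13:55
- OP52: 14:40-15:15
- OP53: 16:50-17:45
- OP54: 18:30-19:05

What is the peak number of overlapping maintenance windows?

3

Sort all start/end points and keep a running count:
07:00 start OP47 → 1
08:10 end OP47 → 0
10:00 start OP48 → 1
10:20 start OP49 → 2
10:30 start OP50 → 3
10:45 end OP48 → 2
11:40 end OP50 → 1
11:45 end OP49 → 0
13:45 start OP51 → 1
13:55 end OP51 → 0
14:40 start OP52 → 1
15:15 end OP52 → 0
16:50 start OP53 → 1
17:45 end OP53 → 0
18:30 start OP54 → 1
19:05 end OP54 → 0
Peak is 3, at 10:30 (OP48, OP49, OP50).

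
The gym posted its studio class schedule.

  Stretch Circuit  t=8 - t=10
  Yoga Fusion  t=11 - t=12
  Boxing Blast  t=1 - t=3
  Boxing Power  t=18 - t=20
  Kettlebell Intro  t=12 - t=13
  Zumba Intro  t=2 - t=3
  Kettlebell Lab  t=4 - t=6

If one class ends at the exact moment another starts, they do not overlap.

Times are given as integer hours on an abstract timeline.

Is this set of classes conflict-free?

No

Sorted by start: Boxing Blast, Zumba Intro, Kettlebell Lab, Stretch Circuit, Yoga Fusion, Kettlebell Intro, Boxing Power.
Zumba Intro starts before Boxing Blast ends → Boxing Blast and Zumba Intro overlap.
That's a conflict, so the schedule is not conflict-free.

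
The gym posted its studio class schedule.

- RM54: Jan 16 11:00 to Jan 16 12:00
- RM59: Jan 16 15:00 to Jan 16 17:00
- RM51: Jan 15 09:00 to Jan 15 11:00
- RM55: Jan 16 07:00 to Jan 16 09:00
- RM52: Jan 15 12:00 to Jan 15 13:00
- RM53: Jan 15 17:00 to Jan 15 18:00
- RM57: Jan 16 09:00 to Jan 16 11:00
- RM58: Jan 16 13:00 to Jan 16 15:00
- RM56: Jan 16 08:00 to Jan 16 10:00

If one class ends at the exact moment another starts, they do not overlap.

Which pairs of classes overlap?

RM55 & RM56, RM56 & RM57

Check each pair: they overlap iff neither finishes before the other starts.
Sorted by start: RM51, RM52, RM53, RM55, RM56, RM57, RM54, RM58, RM59.
RM52 starts after RM51 ends — done with RM51.
RM53 starts after RM52 ends — done with RM52.
RM55 starts after RM53 ends — done with RM53.
RM56 starts before RM55 ends → RM55 and RM56 overlap.
RM57 starts exactly when RM55 ends (back-to-back, no overlap) — done with RM55.
RM57 starts before RM56 ends → RM56 and RM57 overlap.
RM54 starts after RM56 ends — done with RM56.
RM54 starts exactly when RM57 ends (back-to-back, no overlap) — done with RM57.
RM58 starts after RM54 ends — done with RM54.
RM59 starts exactly when RM58 ends (back-to-back, no overlap).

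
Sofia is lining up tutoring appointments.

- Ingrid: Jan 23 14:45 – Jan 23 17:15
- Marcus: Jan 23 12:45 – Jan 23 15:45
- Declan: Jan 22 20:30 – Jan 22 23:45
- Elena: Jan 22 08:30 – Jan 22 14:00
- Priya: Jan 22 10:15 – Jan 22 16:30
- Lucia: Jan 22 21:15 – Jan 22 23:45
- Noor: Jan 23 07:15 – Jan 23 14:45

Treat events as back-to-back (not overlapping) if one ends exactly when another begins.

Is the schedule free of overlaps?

No

Sorted by start: Elena, Priya, Declan, Lucia, Noor, Marcus, Ingrid.
Priya starts before Elena ends → Elena and Priya overlap.
That's a conflict, so the schedule is not conflict-free.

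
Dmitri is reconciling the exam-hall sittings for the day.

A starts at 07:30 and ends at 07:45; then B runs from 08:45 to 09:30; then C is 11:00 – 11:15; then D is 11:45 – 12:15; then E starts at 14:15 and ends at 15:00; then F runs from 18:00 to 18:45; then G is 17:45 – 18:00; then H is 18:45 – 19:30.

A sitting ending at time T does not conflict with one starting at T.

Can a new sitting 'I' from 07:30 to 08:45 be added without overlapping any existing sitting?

No — it overlaps A

A: starts 07:30 before I ends 08:45, and ends 07:45 after I starts 07:30 → overlap.
B: starts 08:45 at or after I ends 08:45 → clear.
C: starts 11:00 at or after I ends 08:45 → clear.
D: starts 11:45 at or after I ends 08:45 → clear.
E: starts 14:15 at or after I ends 08:45 → clear.
G: starts 17:45 at or after I ends 08:45 → clear.
F: starts 18:00 at or after I ends 08:45 → clear.
H: starts 18:45 at or after I ends 08:45 → clear.
I overlaps A.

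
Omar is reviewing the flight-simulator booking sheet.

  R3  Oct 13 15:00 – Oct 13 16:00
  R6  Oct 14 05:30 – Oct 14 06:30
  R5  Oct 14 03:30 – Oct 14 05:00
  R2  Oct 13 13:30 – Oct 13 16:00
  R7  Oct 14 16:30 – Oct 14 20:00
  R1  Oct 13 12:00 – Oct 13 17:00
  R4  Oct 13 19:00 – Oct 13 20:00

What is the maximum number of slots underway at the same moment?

Sort all start/end points and keep a running count:
Oct 13 12:00 start R1 → 1
Oct 13 13:30 start R2 → 2
Oct 13 15:00 start R3 → 3
Oct 13 16:00 end R2 → 2
Oct 13 16:00 end R3 → 1
Oct 13 17:00 end R1 → 0
Oct 13 19:00 start R4 → 1
Oct 13 20:00 end R4 → 0
Oct 14 03:30 start R5 → 1
Oct 14 05:00 end R5 → 0
Oct 14 05:30 start R6 → 1
Oct 14 06:30 end R6 → 0
Oct 14 16:30 start R7 → 1
Oct 14 20:00 end R7 → 0
Peak is 3, at Oct 13 15:00 (R1, R2, R3).

3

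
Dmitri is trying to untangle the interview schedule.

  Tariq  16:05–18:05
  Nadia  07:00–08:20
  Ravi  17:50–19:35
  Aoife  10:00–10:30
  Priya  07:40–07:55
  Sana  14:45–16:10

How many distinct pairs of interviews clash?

Two intervals overlap when each starts before the other ends.
Sorted by start: Nadia, Priya, Aoife, Sana, Tariq, Ravi.
Priya starts before Nadia ends → Nadia and Priya overlap.
Aoife starts after Nadia ends; Nadia is clear from here.
Aoife starts after Priya ends; Priya is clear from here.
Sana starts after Aoife ends; Aoife is clear from here.
Tariq starts before Sana ends → Sana and Tariq overlap.
Ravi starts after Sana ends.
Ravi starts before Tariq ends → Tariq and Ravi overlap.
Overlapping pairs: Nadia & Priya, Ravi & Tariq, Sana & Tariq — 3 in total.

3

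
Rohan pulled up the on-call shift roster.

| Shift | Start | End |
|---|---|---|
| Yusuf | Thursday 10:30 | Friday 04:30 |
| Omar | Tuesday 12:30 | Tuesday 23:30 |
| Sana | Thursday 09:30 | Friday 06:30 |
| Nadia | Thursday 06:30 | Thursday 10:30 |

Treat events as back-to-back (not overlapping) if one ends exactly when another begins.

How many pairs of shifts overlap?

2

Two intervals overlap when each starts before the other ends.
Sorted by start: Omar, Nadia, Sana, Yusuf.
Nadia starts after Omar ends; Omar is clear from here.
Sana starts before Nadia ends → Nadia and Sana overlap.
Yusuf starts exactly when Nadia ends (back-to-back, no overlap).
Yusuf starts before Sana ends → Sana and Yusuf overlap.
Overlapping pairs: Nadia & Sana, Sana & Yusuf — 2 in total.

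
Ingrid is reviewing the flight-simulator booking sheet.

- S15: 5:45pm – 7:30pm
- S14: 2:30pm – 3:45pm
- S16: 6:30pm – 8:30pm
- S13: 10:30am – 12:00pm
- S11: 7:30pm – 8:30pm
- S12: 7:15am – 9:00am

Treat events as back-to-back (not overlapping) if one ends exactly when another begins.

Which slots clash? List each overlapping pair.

Sorted by start: S12, S13, S14, S15, S16, S11.
S13 starts after S12 ends; S12 is clear from here.
S14 starts after S13 ends; S13 is clear from here.
S15 starts after S14 ends; S14 is clear from here.
S16 starts before S15 ends → S15 and S16 overlap.
S11 starts exactly when S15 ends (back-to-back, no overlap).
S11 starts before S16 ends → S16 and S11 overlap.

S11 & S16, S15 & S16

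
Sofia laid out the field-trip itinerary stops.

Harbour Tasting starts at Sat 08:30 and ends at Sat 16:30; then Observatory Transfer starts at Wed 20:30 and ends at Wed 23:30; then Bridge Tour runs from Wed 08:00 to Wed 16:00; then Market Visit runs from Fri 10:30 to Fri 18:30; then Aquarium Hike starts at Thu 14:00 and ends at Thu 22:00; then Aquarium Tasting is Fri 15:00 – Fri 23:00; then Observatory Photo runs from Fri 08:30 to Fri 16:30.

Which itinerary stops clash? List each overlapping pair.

Aquarium Tasting & Market Visit, Aquarium Tasting & Observatory Photo, Market Visit & Observatory Photo

Sorted by start: Bridge Tour, Observatory Transfer, Aquarium Hike, Observatory Photo, Market Visit, Aquarium Tasting, Harbour Tasting.
Observatory Transfer starts after Bridge Tour ends — done with Bridge Tour.
Aquarium Hike starts after Observatory Transfer ends — done with Observatory Transfer.
Observatory Photo starts after Aquarium Hike ends — done with Aquarium Hike.
Market Visit starts before Observatory Photo ends → Observatory Photo and Market Visit overlap.
Aquarium Tasting starts before Observatory Photo ends → Observatory Photo and Aquarium Tasting overlap.
Harbour Tasting starts after Observatory Photo ends.
Aquarium Tasting starts before Market Visit ends → Market Visit and Aquarium Tasting overlap.
Harbour Tasting starts after Market Visit ends.
Harbour Tasting starts after Aquarium Tasting ends.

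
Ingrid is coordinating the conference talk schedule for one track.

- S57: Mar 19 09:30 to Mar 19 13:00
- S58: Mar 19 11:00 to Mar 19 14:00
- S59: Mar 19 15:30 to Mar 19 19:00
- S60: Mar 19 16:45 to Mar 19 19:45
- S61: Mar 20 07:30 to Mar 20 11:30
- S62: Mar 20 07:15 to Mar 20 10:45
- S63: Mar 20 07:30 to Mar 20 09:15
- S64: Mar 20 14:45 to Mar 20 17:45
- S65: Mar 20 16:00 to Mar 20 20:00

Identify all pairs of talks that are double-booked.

Sorted by start: S57, S58, S59, S60, S62, S61, S63, S64, S65.
S58 starts before S57 ends → S57 and S58 overlap.
S59 starts after S57 ends, so S57 has no further overlaps.
S59 starts after S58 ends, so S58 has no further overlaps.
S60 starts before S59 ends → S59 and S60 overlap.
S62 starts after S59 ends, so S59 has no further overlaps.
S62 starts after S60 ends, so S60 has no further overlaps.
S61 starts before S62 ends → S62 and S61 overlap.
S63 starts before S62 ends → S62 and S63 overlap.
S64 starts after S62 ends, so S62 has no further overlaps.
S63 starts before S61 ends → S61 and S63 overlap.
S64 starts after S61 ends, so S61 has no further overlaps.
S64 starts after S63 ends, so S63 has no further overlaps.
S65 starts before S64 ends → S64 and S65 overlap.

S57 & S58, S59 & S60, S61 & S62, S61 & S63, S62 & S63, S64 & S65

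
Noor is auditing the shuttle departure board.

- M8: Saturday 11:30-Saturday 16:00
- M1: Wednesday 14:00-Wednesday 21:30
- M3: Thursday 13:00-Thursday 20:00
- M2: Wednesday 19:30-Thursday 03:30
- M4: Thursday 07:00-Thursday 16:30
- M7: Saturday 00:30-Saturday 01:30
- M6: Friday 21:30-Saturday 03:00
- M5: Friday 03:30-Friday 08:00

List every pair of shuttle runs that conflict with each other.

Sorted by start: M1, M2, M4, M3, M5, M6, M7, M8.
M2 starts before M1 ends → M1 and M2 overlap.
M4 starts after M1 ends — done with M1.
M4 starts after M2 ends — done with M2.
M3 starts before M4 ends → M4 and M3 overlap.
M5 starts after M4 ends — done with M4.
M5 starts after M3 ends — done with M3.
M6 starts after M5 ends — done with M5.
M7 starts before M6 ends → M6 and M7 overlap.
M8 starts after M6 ends.
M8 starts after M7 ends.

M1 & M2, M3 & M4, M6 & M7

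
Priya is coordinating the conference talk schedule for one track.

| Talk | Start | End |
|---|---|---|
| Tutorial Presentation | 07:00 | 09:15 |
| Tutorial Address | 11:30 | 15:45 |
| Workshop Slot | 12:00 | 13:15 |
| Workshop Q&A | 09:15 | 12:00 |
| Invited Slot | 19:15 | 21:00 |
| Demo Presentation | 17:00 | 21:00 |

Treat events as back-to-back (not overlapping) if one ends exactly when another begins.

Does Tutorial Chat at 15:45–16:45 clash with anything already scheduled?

No — it doesn't clash with anything

Tutorial Presentation: ends 09:15 at or before Tutorial Chat starts 15:45 → clear.
Workshop Q&A: ends 12:00 at or before Tutorial Chat starts 15:45 → clear.
Tutorial Address: ends 15:45 at or before Tutorial Chat starts 15:45 → clear.
Workshop Slot: ends 13:15 at or before Tutorial Chat starts 15:45 → clear.
Demo Presentation: starts 17:00 at or after Tutorial Chat ends 16:45 → clear.
Invited Slot: starts 19:15 at or after Tutorial Chat ends 16:45 → clear.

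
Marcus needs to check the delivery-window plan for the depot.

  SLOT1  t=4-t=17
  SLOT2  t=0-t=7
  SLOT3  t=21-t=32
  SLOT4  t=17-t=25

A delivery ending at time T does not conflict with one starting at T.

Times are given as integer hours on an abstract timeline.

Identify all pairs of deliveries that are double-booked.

SLOT1 & SLOT2, SLOT3 & SLOT4

Check each pair: they overlap iff neither finishes before the other starts.
Sorted by start: SLOT2, SLOT1, SLOT4, SLOT3.
SLOT1 starts before SLOT2 ends → SLOT2 and SLOT1 overlap.
SLOT4 starts after SLOT2 ends; SLOT2 is clear from here.
SLOT4 starts exactly when SLOT1 ends (back-to-back, no overlap); SLOT1 is clear from here.
SLOT3 starts before SLOT4 ends → SLOT4 and SLOT3 overlap.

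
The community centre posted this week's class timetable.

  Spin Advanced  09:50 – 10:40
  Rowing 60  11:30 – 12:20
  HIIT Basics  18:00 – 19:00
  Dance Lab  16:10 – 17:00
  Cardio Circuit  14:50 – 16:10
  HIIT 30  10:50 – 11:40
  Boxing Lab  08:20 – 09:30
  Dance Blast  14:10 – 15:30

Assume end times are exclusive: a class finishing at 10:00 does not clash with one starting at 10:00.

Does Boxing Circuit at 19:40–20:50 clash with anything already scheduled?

Boxing Lab: ends 09:30 at or before Boxing Circuit starts 19:40 → clear.
Spin Advanced: ends 10:40 at or before Boxing Circuit starts 19:40 → clear.
HIIT 30: ends 11:40 at or before Boxing Circuit starts 19:40 → clear.
Rowing 60: ends 12:20 at or before Boxing Circuit starts 19:40 → clear.
Dance Blast: ends 15:30 at or before Boxing Circuit starts 19:40 → clear.
Cardio Circuit: ends 16:10 at or before Boxing Circuit starts 19:40 → clear.
Dance Lab: ends 17:00 at or before Boxing Circuit starts 19:40 → clear.
HIIT Basics: ends 19:00 at or before Boxing Circuit starts 19:40 → clear.

No — it doesn't clash with anything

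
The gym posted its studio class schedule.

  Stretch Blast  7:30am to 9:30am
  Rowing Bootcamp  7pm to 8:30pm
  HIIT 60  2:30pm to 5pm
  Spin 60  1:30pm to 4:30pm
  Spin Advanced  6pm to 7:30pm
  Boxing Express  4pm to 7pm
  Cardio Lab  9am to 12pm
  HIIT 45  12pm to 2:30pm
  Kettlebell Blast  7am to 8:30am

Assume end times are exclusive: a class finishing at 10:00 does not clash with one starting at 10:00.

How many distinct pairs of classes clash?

Sorted by start: Kettlebell Blast, Stretch Blast, Cardio Lab, HIIT 45, Spin 60, HIIT 60, Boxing Express, Spin Advanced, Rowing Bootcamp.
Stretch Blast starts before Kettlebell Blast ends → Kettlebell Blast and Stretch Blast overlap.
Cardio Lab starts after Kettlebell Blast ends — done with Kettlebell Blast.
Cardio Lab starts before Stretch Blast ends → Stretch Blast and Cardio Lab overlap.
HIIT 45 starts after Stretch Blast ends — done with Stretch Blast.
HIIT 45 starts exactly when Cardio Lab ends (back-to-back, no overlap) — done with Cardio Lab.
Spin 60 starts before HIIT 45 ends → HIIT 45 and Spin 60 overlap.
HIIT 60 starts exactly when HIIT 45 ends (back-to-back, no overlap) — done with HIIT 45.
HIIT 60 starts before Spin 60 ends → Spin 60 and HIIT 60 overlap.
Boxing Express starts before Spin 60 ends → Spin 60 and Boxing Express overlap.
Spin Advanced starts after Spin 60 ends — done with Spin 60.
Boxing Express starts before HIIT 60 ends → HIIT 60 and Boxing Express overlap.
Spin Advanced starts after HIIT 60 ends — done with HIIT 60.
Spin Advanced starts before Boxing Express ends → Boxing Express and Spin Advanced overlap.
Rowing Bootcamp starts exactly when Boxing Express ends (back-to-back, no overlap).
Rowing Bootcamp starts before Spin Advanced ends → Spin Advanced and Rowing Bootcamp overlap.
Overlapping pairs: Boxing Express & HIIT 60, Boxing Express & Spin 60, Boxing Express & Spin Advanced, Cardio Lab & Stretch Blast, HIIT 45 & Spin 60, HIIT 60 & Spin 60, Kettlebell Blast & Stretch Blast, Rowing Bootcamp & Spin Advanced — 8 in total.

8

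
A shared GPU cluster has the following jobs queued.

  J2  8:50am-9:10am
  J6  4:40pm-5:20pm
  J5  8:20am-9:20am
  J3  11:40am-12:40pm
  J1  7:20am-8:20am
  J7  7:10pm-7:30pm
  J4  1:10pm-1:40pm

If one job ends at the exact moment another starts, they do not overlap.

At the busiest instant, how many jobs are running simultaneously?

Sort all start/end points and keep a running count:
7:20am start J1 → 1
8:20am end J1 → 0
8:20am start J5 → 1
8:50am start J2 → 2
9:10am end J2 → 1
9:20am end J5 → 0
11:40am start J3 → 1
12:40pm end J3 → 0
1:10pm start J4 → 1
1:40pm end J4 → 0
4:40pm start J6 → 1
5:20pm end J6 → 0
7:10pm start J7 → 1
7:30pm end J7 → 0
Peak is 2, at 8:50am (J2, J5).

2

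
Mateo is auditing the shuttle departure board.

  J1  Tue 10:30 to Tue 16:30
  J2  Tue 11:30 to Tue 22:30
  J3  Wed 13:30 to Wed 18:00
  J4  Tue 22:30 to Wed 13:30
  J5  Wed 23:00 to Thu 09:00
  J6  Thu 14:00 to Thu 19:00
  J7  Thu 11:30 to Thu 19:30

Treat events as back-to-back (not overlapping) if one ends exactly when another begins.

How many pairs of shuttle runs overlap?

Sorted by start: J1, J2, J4, J3, J5, J7, J6.
J2 starts before J1 ends → J1 and J2 overlap.
J4 starts after J1 ends — done with J1.
J4 starts exactly when J2 ends (back-to-back, no overlap) — done with J2.
J3 starts exactly when J4 ends (back-to-back, no overlap) — done with J4.
J5 starts after J3 ends — done with J3.
J7 starts after J5 ends — done with J5.
J6 starts before J7 ends → J7 and J6 overlap.
Overlapping pairs: J1 & J2, J6 & J7 — 2 in total.

2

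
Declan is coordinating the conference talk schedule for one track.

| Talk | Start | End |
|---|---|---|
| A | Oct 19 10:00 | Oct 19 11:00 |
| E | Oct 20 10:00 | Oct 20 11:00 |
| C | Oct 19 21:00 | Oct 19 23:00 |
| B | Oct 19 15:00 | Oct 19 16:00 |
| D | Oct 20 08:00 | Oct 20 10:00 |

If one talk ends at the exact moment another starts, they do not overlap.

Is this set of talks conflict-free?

Sorted by start: A, B, C, D, E.
B starts after A ends — done with A.
C starts after B ends — done with B.
D starts after C ends — done with C.
E starts exactly when D ends (back-to-back, no overlap).
Every pair is clear; the schedule has no overlaps.

Yes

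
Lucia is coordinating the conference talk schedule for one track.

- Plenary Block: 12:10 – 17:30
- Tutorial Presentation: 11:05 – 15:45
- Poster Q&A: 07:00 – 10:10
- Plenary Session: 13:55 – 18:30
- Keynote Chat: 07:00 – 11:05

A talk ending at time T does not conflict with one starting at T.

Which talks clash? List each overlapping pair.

Keynote Chat & Poster Q&A, Plenary Block & Plenary Session, Plenary Block & Tutorial Presentation, Plenary Session & Tutorial Presentation

Sorted by start: Poster Q&A, Keynote Chat, Tutorial Presentation, Plenary Block, Plenary Session.
Keynote Chat starts before Poster Q&A ends → Poster Q&A and Keynote Chat overlap.
Tutorial Presentation starts after Poster Q&A ends, so Poster Q&A has no further overlaps.
Tutorial Presentation starts exactly when Keynote Chat ends (back-to-back, no overlap), so Keynote Chat has no further overlaps.
Plenary Block starts before Tutorial Presentation ends → Tutorial Presentation and Plenary Block overlap.
Plenary Session starts before Tutorial Presentation ends → Tutorial Presentation and Plenary Session overlap.
Plenary Session starts before Plenary Block ends → Plenary Block and Plenary Session overlap.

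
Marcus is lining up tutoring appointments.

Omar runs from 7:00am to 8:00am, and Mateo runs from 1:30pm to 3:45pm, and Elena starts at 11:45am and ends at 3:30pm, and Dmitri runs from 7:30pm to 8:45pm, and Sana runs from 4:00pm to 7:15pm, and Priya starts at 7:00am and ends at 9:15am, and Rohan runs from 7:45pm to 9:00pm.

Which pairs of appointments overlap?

Sorted by start: Priya, Omar, Elena, Mateo, Sana, Dmitri, Rohan.
Omar starts before Priya ends → Priya and Omar overlap.
Elena starts after Priya ends, so Priya has no further overlaps.
Elena starts after Omar ends, so Omar has no further overlaps.
Mateo starts before Elena ends → Elena and Mateo overlap.
Sana starts after Elena ends, so Elena has no further overlaps.
Sana starts after Mateo ends, so Mateo has no further overlaps.
Dmitri starts after Sana ends, so Sana has no further overlaps.
Rohan starts before Dmitri ends → Dmitri and Rohan overlap.

Dmitri & Rohan, Elena & Mateo, Omar & Priya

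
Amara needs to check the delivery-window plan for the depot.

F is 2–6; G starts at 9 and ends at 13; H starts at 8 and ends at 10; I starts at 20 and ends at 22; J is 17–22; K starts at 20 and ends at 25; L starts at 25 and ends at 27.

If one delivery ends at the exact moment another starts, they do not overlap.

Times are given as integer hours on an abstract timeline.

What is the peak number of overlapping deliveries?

3

Sort all start/end points and keep a running count:
2 start F → 1
6 end F → 0
8 start H → 1
9 start G → 2
10 end H → 1
13 end G → 0
17 start J → 1
20 start I → 2
20 start K → 3
22 end I → 2
22 end J → 1
25 end K → 0
25 start L → 1
27 end L → 0
Peak is 3, at 20 (I, J, K).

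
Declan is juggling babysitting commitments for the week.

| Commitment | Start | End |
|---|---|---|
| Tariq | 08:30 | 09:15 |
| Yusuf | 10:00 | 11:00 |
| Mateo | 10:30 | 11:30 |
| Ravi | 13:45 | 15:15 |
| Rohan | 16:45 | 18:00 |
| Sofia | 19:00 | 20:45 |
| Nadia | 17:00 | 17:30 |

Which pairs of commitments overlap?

Two intervals overlap when each starts before the other ends.
Sorted by start: Tariq, Yusuf, Mateo, Ravi, Rohan, Nadia, Sofia.
Yusuf starts after Tariq ends, so Tariq has no further overlaps.
Mateo starts before Yusuf ends → Yusuf and Mateo overlap.
Ravi starts after Yusuf ends, so Yusuf has no further overlaps.
Ravi starts after Mateo ends, so Mateo has no further overlaps.
Rohan starts after Ravi ends, so Ravi has no further overlaps.
Nadia starts before Rohan ends → Rohan and Nadia overlap.
Sofia starts after Rohan ends.
Sofia starts after Nadia ends.

Mateo & Yusuf, Nadia & Rohan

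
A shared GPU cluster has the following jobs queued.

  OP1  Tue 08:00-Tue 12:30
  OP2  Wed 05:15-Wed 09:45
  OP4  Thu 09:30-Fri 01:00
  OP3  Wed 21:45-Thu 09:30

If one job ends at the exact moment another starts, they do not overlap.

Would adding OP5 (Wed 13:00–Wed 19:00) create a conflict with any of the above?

No — it doesn't clash with anything

OP1: ends Tue 12:30 at or before OP5 starts Wed 13:00 → clear.
OP2: ends Wed 09:45 at or before OP5 starts Wed 13:00 → clear.
OP3: starts Wed 21:45 at or after OP5 ends Wed 19:00 → clear.
OP4: starts Thu 09:30 at or after OP5 ends Wed 19:00 → clear.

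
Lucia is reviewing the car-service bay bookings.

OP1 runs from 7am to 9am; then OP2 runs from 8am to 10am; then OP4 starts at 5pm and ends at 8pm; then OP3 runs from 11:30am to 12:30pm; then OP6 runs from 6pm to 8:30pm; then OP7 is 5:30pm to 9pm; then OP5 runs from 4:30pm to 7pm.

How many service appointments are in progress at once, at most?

4

Sort all start/end points and keep a running count:
7am start OP1 → 1
8am start OP2 → 2
9am end OP1 → 1
10am end OP2 → 0
11:30am start OP3 → 1
12:30pm end OP3 → 0
4:30pm start OP5 → 1
5pm start OP4 → 2
5:30pm start OP7 → 3
6pm start OP6 → 4
7pm end OP5 → 3
8pm end OP4 → 2
8:30pm end OP6 → 1
9pm end OP7 → 0
Peak is 4, at 6pm (OP4, OP5, OP6, OP7).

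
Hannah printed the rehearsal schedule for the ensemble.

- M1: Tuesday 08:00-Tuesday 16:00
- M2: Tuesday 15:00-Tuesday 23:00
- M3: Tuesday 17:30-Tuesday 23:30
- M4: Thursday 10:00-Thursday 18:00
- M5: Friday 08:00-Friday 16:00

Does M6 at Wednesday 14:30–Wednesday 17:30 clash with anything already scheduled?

M1: ends Tuesday 16:00 at or before M6 starts Wednesday 14:30 → clear.
M2: ends Tuesday 23:00 at or before M6 starts Wednesday 14:30 → clear.
M3: ends Tuesday 23:30 at or before M6 starts Wednesday 14:30 → clear.
M4: starts Thursday 10:00 at or after M6 ends Wednesday 17:30 → clear.
M5: starts Friday 08:00 at or after M6 ends Wednesday 17:30 → clear.

No — it doesn't clash with anything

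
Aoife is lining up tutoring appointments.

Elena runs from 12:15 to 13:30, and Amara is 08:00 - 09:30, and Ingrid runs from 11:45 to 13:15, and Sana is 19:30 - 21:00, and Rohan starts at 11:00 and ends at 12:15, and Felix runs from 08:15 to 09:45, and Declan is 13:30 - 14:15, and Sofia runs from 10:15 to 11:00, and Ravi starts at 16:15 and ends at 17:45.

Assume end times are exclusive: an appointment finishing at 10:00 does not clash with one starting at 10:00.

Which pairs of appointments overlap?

Amara & Felix, Elena & Ingrid, Ingrid & Rohan

Two intervals overlap when each starts before the other ends.
Sorted by start: Amara, Felix, Sofia, Rohan, Ingrid, Elena, Declan, Ravi, Sana.
Felix starts before Amara ends → Amara and Felix overlap.
Sofia starts after Amara ends; Amara is clear from here.
Sofia starts after Felix ends; Felix is clear from here.
Rohan starts exactly when Sofia ends (back-to-back, no overlap); Sofia is clear from here.
Ingrid starts before Rohan ends → Rohan and Ingrid overlap.
Elena starts exactly when Rohan ends (back-to-back, no overlap); Rohan is clear from here.
Elena starts before Ingrid ends → Ingrid and Elena overlap.
Declan starts after Ingrid ends; Ingrid is clear from here.
Declan starts exactly when Elena ends (back-to-back, no overlap); Elena is clear from here.
Ravi starts after Declan ends; Declan is clear from here.
Sana starts after Ravi ends.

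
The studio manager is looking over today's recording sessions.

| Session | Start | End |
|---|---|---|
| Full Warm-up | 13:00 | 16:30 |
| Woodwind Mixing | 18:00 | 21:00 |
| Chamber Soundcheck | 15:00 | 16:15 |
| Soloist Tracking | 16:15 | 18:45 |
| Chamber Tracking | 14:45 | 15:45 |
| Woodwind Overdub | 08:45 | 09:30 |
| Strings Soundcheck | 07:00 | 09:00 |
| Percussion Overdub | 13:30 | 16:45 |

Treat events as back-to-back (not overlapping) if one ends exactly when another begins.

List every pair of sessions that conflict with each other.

Two intervals overlap when each starts before the other ends.
Sorted by start: Strings Soundcheck, Woodwind Overdub, Full Warm-up, Percussion Overdub, Chamber Tracking, Chamber Soundcheck, Soloist Tracking, Woodwind Mixing.
Woodwind Overdub starts before Strings Soundcheck ends → Strings Soundcheck and Woodwind Overdub overlap.
Full Warm-up starts after Strings Soundcheck ends; Strings Soundcheck is clear from here.
Full Warm-up starts after Woodwind Overdub ends; Woodwind Overdub is clear from here.
Percussion Overdub starts before Full Warm-up ends → Full Warm-up and Percussion Overdub overlap.
Chamber Tracking starts before Full Warm-up ends → Full Warm-up and Chamber Tracking overlap.
Chamber Soundcheck starts before Full Warm-up ends → Full Warm-up and Chamber Soundcheck overlap.
Soloist Tracking starts before Full Warm-up ends → Full Warm-up and Soloist Tracking overlap.
Woodwind Mixing starts after Full Warm-up ends.
Chamber Tracking starts before Percussion Overdub ends → Percussion Overdub and Chamber Tracking overlap.
Chamber Soundcheck starts before Percussion Overdub ends → Percussion Overdub and Chamber Soundcheck overlap.
Soloist Tracking starts before Percussion Overdub ends → Percussion Overdub and Soloist Tracking overlap.
Woodwind Mixing starts after Percussion Overdub ends.
Chamber Soundcheck starts before Chamber Tracking ends → Chamber Tracking and Chamber Soundcheck overlap.
Soloist Tracking starts after Chamber Tracking ends; Chamber Tracking is clear from here.
Soloist Tracking starts exactly when Chamber Soundcheck ends (back-to-back, no overlap); Chamber Soundcheck is clear from here.
Woodwind Mixing starts before Soloist Tracking ends → Soloist Tracking and Woodwind Mixing overlap.

Chamber Soundcheck & Chamber Tracking, Chamber Soundcheck & Full Warm-up, Chamber Soundcheck & Percussion Overdub, Chamber Tracking & Full Warm-up, Chamber Tracking & Percussion Overdub, Full Warm-up & Percussion Overdub, Full Warm-up & Soloist Tracking, Percussion Overdub & Soloist Tracking, Soloist Tracking & Woodwind Mixing, Strings Soundcheck & Woodwind Overdub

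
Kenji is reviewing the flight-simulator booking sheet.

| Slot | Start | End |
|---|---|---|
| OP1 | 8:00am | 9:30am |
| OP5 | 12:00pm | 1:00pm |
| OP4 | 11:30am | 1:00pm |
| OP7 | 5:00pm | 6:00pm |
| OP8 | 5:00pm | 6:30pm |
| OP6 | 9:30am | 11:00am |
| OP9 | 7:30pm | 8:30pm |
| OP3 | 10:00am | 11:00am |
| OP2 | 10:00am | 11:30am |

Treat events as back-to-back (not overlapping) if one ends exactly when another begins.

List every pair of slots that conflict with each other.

Check each pair: they overlap iff neither finishes before the other starts.
Sorted by start: OP1, OP6, OP2, OP3, OP4, OP5, OP7, OP8, OP9.
OP6 starts exactly when OP1 ends (back-to-back, no overlap), so nothing later overlaps OP1 either.
OP2 starts before OP6 ends → OP6 and OP2 overlap.
OP3 starts before OP6 ends → OP6 and OP3 overlap.
OP4 starts after OP6 ends, so nothing later overlaps OP6 either.
OP3 starts before OP2 ends → OP2 and OP3 overlap.
OP4 starts exactly when OP2 ends (back-to-back, no overlap), so nothing later overlaps OP2 either.
OP4 starts after OP3 ends, so nothing later overlaps OP3 either.
OP5 starts before OP4 ends → OP4 and OP5 overlap.
OP7 starts after OP4 ends, so nothing later overlaps OP4 either.
OP7 starts after OP5 ends, so nothing later overlaps OP5 either.
OP8 starts before OP7 ends → OP7 and OP8 overlap.
OP9 starts after OP7 ends.
OP9 starts after OP8 ends.

OP2 & OP3, OP2 & OP6, OP3 & OP6, OP4 & OP5, OP7 & OP8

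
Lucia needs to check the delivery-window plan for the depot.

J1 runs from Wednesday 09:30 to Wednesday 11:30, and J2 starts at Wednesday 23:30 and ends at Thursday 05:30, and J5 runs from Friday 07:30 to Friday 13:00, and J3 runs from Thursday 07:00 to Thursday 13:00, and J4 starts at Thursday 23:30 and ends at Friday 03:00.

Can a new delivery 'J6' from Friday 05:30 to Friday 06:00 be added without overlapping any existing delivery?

Yes — the slot is free

J1: ends Wednesday 11:30 at or before J6 starts Friday 05:30 → clear.
J2: ends Thursday 05:30 at or before J6 starts Friday 05:30 → clear.
J3: ends Thursday 13:00 at or before J6 starts Friday 05:30 → clear.
J4: ends Friday 03:00 at or before J6 starts Friday 05:30 → clear.
J5: starts Friday 07:30 at or after J6 ends Friday 06:00 → clear.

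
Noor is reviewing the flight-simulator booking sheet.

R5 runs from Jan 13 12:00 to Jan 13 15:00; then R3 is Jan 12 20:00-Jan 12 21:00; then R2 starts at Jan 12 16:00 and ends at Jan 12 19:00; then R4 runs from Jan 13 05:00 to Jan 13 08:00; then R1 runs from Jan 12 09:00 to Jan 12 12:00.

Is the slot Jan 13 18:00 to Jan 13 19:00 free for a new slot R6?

R1: ends Jan 12 12:00 at or before R6 starts Jan 13 18:00 → clear.
R2: ends Jan 12 19:00 at or before R6 starts Jan 13 18:00 → clear.
R3: ends Jan 12 21:00 at or before R6 starts Jan 13 18:00 → clear.
R4: ends Jan 13 08:00 at or before R6 starts Jan 13 18:00 → clear.
R5: ends Jan 13 15:00 at or before R6 starts Jan 13 18:00 → clear.

Yes — the slot is free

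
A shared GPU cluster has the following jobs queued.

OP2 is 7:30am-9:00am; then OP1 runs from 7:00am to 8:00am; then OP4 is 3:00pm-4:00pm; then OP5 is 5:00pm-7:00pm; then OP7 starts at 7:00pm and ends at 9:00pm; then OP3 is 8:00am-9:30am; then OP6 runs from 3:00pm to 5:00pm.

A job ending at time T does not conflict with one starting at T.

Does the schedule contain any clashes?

Sorted by start: OP1, OP2, OP3, OP4, OP6, OP5, OP7.
OP2 starts before OP1 ends → OP1 and OP2 overlap.
That's a conflict, so the schedule is not conflict-free.

Yes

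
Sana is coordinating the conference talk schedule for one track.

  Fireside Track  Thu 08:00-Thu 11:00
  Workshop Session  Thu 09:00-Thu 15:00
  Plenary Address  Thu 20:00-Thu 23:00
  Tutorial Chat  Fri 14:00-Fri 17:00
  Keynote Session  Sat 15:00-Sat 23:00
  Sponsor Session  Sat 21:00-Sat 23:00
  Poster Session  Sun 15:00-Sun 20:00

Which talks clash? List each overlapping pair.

Fireside Track & Workshop Session, Keynote Session & Sponsor Session

Sorted by start: Fireside Track, Workshop Session, Plenary Address, Tutorial Chat, Keynote Session, Sponsor Session, Poster Session.
Workshop Session starts before Fireside Track ends → Fireside Track and Workshop Session overlap.
Plenary Address starts after Fireside Track ends, so Fireside Track has no further overlaps.
Plenary Address starts after Workshop Session ends, so Workshop Session has no further overlaps.
Tutorial Chat starts after Plenary Address ends, so Plenary Address has no further overlaps.
Keynote Session starts after Tutorial Chat ends, so Tutorial Chat has no further overlaps.
Sponsor Session starts before Keynote Session ends → Keynote Session and Sponsor Session overlap.
Poster Session starts after Keynote Session ends.
Poster Session starts after Sponsor Session ends.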